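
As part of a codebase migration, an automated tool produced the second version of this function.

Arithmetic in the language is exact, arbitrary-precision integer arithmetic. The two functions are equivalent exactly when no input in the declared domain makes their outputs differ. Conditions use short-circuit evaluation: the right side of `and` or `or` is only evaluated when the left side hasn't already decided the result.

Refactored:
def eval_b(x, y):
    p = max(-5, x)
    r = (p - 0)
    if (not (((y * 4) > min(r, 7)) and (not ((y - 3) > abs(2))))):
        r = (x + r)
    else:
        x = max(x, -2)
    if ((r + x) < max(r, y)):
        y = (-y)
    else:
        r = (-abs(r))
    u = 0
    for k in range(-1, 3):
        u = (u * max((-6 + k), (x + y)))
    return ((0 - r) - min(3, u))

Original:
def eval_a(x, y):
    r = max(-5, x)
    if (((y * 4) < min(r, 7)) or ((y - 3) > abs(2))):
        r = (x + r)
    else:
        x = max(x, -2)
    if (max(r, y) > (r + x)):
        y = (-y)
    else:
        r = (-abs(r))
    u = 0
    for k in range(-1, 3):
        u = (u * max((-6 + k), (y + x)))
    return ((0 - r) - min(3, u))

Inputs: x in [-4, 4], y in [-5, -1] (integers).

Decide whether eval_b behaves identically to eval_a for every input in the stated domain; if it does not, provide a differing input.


Try x=-4, y=-1.
eval_a: r=-4, then (((y * 4) < min(r, 7)) or ((y - 3) > abs(2))) is false, then x=-2, then (max(r, y) > (r + x)) is true, then y=1, then u=0, then (k=-1), then u=0, then (k=0), then u=0, then (k=1), then u=0, then (k=2), then u=0, then returns 4
eval_b: p=-4, then r=-4, then (not (((y * 4) > min(r, 7)) and (not ((y - 3) > abs(2))))) is true, then r=-8, then ((r + x) < max(r, y)) is true, then y=1, then u=0, then (k=-1), then u=0, then (k=0), then u=0, then (k=1), then u=0, then (k=2), then u=0, then returns 8
4 vs 8 — the two versions disagree here.
verdict: not equivalent; witness: x=-4, y=-1


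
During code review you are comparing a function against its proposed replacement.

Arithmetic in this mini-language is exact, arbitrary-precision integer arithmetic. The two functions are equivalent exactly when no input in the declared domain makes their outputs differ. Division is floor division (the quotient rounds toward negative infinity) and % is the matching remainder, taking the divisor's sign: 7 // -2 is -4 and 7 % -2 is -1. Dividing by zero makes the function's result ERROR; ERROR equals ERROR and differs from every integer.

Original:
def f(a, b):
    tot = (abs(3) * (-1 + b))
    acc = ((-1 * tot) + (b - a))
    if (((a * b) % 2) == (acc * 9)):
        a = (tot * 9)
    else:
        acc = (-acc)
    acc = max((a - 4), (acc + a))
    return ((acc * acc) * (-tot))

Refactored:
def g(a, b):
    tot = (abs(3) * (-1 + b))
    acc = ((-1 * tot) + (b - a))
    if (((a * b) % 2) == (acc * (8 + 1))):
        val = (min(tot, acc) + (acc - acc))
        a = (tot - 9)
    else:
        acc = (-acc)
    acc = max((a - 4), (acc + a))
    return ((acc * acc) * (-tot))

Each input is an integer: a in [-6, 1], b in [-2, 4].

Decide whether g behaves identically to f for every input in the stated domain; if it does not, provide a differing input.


On input a=-5, b=4, f returns -59049 while g returns 0.
verdict: not equivalent; witness: a=-5, b=4


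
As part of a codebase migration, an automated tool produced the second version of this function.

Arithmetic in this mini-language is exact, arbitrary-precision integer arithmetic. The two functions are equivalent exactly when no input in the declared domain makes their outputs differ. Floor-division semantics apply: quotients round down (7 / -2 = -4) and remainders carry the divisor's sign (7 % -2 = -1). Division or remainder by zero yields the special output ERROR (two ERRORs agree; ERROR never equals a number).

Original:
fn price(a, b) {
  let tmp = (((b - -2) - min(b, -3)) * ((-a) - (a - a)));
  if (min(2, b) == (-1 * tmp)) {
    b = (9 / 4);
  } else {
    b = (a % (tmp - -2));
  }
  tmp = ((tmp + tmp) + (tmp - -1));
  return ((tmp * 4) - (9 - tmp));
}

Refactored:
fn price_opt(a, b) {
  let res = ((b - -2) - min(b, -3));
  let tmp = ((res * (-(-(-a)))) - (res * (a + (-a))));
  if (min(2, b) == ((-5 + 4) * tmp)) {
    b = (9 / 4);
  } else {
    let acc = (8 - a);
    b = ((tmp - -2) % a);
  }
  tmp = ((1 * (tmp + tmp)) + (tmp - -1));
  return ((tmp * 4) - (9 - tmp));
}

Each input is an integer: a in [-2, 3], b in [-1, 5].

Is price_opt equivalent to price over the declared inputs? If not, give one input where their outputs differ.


Consider the input a=0, b=-1.
price: tmp = 0; (min(2, b) == (-1 * tmp)) -> false; b = 0; tmp = 1; return -4
price_opt: res = 4; tmp = 0; (min(2, b) == ((-5 + 4) * tmp)) -> false; acc = 8; division by zero -> ERROR
-4 != ERROR, so the rewrite changes behavior.
verdict: not equivalent; witness: a=0, b=-1


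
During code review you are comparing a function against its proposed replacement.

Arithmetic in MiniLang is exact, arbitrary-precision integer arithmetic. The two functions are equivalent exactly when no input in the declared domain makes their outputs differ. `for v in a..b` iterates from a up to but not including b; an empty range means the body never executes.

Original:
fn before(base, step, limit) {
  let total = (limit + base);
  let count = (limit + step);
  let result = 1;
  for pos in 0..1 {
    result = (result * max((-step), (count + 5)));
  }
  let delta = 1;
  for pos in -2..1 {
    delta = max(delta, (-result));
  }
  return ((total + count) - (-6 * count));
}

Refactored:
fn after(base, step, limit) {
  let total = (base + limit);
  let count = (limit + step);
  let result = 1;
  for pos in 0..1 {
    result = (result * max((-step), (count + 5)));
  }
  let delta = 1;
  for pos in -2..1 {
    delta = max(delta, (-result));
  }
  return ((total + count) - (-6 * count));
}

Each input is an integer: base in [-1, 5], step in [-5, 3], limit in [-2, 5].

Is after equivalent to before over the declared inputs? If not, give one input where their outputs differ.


Behavior is preserved: although same computation, different form, the outputs never diverge.
Tracing base=1, step=3, limit=5: before: total := 6 | count := 8 | result := 1 | iter pos=0: | result := 13 | delta := 1 | iter pos=-2: | delta := 1 | iter pos=-1: | delta := 1 | iter pos=0: | delta := 1 | result 62 | after: total := 6 | count := 8 | result := 1 | iter pos=0: | result := 13 | delta := 1 | iter pos=-2: | delta := 1 | iter pos=-1: | delta := 1 | iter pos=0: | delta := 1 | result 62 — matching result 62.
An exhaustive pass over the 504 declared inputs shows identical outputs.
verdict: equivalent


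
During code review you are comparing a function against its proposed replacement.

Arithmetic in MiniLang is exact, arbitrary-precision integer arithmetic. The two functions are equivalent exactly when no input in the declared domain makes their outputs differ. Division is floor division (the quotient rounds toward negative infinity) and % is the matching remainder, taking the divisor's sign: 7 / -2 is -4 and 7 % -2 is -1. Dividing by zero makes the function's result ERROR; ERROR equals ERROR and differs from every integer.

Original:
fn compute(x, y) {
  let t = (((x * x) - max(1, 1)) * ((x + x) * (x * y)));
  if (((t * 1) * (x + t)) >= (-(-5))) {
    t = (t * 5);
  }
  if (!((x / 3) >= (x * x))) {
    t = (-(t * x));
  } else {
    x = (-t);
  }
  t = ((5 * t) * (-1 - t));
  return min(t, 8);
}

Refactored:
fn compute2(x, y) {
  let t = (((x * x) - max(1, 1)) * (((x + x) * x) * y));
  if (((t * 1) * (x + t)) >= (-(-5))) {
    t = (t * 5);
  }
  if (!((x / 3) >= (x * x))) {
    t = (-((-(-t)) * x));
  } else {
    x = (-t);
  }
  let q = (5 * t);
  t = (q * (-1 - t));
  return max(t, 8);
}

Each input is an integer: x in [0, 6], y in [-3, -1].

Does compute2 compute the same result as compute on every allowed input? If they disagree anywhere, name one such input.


Not equivalent: x=0, y=-3 separates them (0 vs 8).
compute: t := 0 | (((t * 1) * (x + t)) >= (-(-5))): false | (!((x / 3) >= (x * x))): false | x := 0 | t := 0 | result 0
compute2: t := 0 | (((t * 1) * (x + t)) >= (-(-5))): false | (!((x / 3) >= (x * x))): false | x := 0 | q := 0 | t := 0 | result 8
verdict: not equivalent; witness: x=0, y=-3


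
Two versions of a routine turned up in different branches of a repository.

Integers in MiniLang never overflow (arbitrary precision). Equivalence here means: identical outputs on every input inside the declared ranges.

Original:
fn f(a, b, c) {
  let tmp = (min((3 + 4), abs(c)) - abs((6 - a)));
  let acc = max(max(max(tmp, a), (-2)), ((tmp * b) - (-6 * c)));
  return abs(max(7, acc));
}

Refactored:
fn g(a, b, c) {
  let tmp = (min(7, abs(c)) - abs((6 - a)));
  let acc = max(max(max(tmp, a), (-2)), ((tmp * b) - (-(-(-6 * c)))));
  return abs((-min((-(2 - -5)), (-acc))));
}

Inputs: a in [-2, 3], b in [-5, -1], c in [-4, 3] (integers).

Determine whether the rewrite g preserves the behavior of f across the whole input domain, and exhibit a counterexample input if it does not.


Although arithmetic usage differs; also min/max/abs usage differs; also constant usage differs, 240/240 inputs agree.
verdict: equivalent


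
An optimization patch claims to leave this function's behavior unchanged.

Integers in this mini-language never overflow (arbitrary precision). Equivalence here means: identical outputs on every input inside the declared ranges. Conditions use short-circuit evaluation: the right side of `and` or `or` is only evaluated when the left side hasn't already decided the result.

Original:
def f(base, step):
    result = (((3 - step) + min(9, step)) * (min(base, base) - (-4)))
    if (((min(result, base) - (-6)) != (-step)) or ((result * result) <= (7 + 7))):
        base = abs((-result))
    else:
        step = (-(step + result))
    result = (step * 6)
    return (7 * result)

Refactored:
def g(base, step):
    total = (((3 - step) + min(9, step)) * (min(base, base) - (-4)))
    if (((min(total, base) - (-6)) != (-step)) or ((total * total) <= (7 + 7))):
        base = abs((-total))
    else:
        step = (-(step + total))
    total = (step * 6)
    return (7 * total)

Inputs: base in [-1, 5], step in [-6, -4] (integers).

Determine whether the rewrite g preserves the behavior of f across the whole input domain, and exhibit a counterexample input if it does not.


The two versions differ — the changes include local variable names differ.
As a probe, take base=4, step=-5: f runs result := 24 | (((min(result, base) - (-6)) != (-step)) or ((result * result) <= (7 + 7))): true | base := 24 | result := -30 | result -210; g runs total := 24 | (((min(total, base) - (-6)) != (-step)) or ((total * total) <= (7 + 7))): true | base := 24 | total := -30 | result -210; both end at -210.
An exhaustive pass over the 21 declared inputs shows identical outputs.
verdict: equivalent


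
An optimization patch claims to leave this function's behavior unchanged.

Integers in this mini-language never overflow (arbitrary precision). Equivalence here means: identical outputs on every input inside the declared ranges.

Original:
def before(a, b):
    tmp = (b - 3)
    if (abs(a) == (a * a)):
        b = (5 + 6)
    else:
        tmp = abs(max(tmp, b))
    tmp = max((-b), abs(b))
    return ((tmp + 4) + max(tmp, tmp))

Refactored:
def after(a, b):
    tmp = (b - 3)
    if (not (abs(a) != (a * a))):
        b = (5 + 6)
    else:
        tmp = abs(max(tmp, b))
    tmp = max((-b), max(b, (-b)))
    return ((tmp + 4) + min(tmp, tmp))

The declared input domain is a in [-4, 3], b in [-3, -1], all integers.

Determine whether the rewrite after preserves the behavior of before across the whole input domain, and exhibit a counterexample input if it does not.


The one real change (`max(tmp, tmp)` became `min(tmp, tmp)`) has no effect anywhere in the declared ranges.
One worked example (a=-4, b=-3) — before: tmp = -6; (abs(a) == (a * a)) -> false; tmp = 3; tmp = 3; return 10; after: tmp = -6; (not (abs(a) != (a * a))) -> false; tmp = 3; tmp = 3; return 10; agreement on 10.
An exhaustive pass over the 24 declared inputs shows identical outputs.
verdict: equivalent


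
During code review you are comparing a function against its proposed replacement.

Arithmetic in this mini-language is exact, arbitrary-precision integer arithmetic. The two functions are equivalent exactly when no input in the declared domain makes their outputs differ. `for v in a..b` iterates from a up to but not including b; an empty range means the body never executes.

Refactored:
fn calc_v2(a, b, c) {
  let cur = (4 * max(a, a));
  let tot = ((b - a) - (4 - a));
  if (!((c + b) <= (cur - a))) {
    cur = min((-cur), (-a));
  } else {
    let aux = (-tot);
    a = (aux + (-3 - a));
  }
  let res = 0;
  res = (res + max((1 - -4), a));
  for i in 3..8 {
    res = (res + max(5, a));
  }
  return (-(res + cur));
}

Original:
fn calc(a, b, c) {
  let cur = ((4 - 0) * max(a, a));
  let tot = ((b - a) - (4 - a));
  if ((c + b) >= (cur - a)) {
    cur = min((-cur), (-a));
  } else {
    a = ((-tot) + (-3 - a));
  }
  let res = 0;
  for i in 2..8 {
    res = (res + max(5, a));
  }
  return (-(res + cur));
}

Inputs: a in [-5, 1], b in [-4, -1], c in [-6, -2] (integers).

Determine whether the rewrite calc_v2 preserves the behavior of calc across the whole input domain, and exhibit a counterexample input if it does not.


Not equivalent: a=-3, b=-4, c=-5 separates them (-33 vs -36).
calc: cur := -12 | tot := -8 | ((c + b) >= (cur - a)): true | cur := 3 | res := 0 | iter i=2: | res := 5 | iter i=3: | res := 10 | iter i=4: | res := 15 | iter i=5: | res := 20 | iter i=6: | res := 25 | iter i=7: | res := 30 | result -33
calc_v2: cur := -12 | tot := -8 | (!((c + b) <= (cur - a))): false | aux := 8 | a := 8 | res := 0 | res := 8 | iter i=3: | res := 16 | iter i=4: | res := 24 | iter i=5: | res := 32 | iter i=6: | res := 40 | iter i=7: | res := 48 | result -36
verdict: not equivalent; witness: a=-3, b=-4, c=-5


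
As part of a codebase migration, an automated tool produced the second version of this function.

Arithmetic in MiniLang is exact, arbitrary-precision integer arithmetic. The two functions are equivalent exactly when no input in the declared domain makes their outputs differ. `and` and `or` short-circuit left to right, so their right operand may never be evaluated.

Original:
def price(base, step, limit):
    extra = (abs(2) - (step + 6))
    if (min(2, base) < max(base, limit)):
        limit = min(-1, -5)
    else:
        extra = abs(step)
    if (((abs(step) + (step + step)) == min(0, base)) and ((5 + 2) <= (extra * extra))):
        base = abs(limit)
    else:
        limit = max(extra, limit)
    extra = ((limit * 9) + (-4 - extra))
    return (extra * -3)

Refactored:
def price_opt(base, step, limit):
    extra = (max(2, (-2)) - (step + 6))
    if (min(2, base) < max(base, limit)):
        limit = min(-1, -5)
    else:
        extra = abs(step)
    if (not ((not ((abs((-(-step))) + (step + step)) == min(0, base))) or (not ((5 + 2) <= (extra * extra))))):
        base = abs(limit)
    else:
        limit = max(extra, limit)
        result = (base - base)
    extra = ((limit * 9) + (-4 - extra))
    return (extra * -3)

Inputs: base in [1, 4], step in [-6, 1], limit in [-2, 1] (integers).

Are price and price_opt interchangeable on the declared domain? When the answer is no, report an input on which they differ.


Side by side, the visible changes include: arithmetic usage differs; and local variable names differ; and min/max/abs usage differs; and boolean connective usage differs; and constant usage differs; and statement counts differ.
One worked example (base=4, step=-2, limit=1) — price: extra becomes -2; next (min(2, base) < max(base, limit)) evaluates to true; next limit becomes -5; next (((abs(step) + (step + step)) == min(0, base)) and ((5 + 2) <= (extra * extra))) evaluates to false; next limit becomes -2; next extra becomes -20; next final value 60; price_opt: extra becomes -2; next (min(2, base) < max(base, limit)) evaluates to true; next limit becomes -5; next (not ((not ((abs((-(-step))) + (step + step)) == min(0, base))) or (not ((5 + 2) <= (extra * extra))))) evaluates to false; next limit becomes -2; next result becomes 0; next extra becomes -20; next final value 60; agreement on 60.
Checked all 128 inputs in the declared domain: the outputs agree on every one.
verdict: equivalent


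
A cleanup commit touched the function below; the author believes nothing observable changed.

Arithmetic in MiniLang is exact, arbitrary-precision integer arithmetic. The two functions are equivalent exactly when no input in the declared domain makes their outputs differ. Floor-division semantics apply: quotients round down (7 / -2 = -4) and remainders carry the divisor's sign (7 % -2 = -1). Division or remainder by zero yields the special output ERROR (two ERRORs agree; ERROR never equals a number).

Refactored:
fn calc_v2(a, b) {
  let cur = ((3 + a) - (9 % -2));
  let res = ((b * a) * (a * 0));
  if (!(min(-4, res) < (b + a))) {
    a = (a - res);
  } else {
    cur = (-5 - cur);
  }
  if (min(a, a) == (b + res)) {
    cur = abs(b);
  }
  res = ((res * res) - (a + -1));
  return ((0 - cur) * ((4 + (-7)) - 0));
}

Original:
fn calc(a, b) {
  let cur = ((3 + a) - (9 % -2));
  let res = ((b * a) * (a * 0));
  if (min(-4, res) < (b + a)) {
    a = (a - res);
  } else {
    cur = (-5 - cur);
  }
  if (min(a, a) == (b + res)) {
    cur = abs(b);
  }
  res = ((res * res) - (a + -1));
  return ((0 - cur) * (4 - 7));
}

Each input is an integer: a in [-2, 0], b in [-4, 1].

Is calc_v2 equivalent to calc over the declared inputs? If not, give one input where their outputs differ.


Try a=-2, b=-4.
calc: cur = 2; res = 0; (min(-4, res) < (b + a)) -> false; cur = -7; (min(a, a) == (b + res)) -> false; res = 3; return -21
calc_v2: cur = 2; res = 0; (!(min(-4, res) < (b + a))) -> true; a = -2; (min(a, a) == (b + res)) -> false; res = 3; return 6
-21 and 6 differ, so these are not the same function on this domain.
verdict: not equivalent; witness: a=-2, b=-4


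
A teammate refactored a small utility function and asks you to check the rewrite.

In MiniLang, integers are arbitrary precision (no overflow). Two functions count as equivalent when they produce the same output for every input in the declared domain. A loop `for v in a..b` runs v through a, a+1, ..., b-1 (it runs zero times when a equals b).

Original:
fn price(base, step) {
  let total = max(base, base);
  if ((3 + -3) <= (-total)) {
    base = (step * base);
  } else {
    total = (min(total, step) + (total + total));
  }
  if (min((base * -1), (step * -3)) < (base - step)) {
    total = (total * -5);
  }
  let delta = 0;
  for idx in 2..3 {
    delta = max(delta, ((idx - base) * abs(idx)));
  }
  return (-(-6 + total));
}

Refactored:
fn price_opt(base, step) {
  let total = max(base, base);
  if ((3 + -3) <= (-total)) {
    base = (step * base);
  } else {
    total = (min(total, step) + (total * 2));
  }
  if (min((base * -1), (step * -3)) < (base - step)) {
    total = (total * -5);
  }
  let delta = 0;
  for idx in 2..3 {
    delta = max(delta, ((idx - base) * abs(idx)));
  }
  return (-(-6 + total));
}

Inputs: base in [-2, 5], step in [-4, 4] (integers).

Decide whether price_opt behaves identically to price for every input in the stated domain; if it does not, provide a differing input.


The two versions differ — the changes include constant usage differs; and arithmetic usage differs.
As a probe, take base=3, step=3: price runs total = 3; ((3 + -3) <= (-total)) -> false; total = 9; (min((base * -1), (step * -3)) < (base - step)) -> true; total = -45; delta = 0; [idx=2]; delta = 0; return 51; price_opt runs total = 3; ((3 + -3) <= (-total)) -> false; total = 9; (min((base * -1), (step * -3)) < (base - step)) -> true; total = -45; delta = 0; [idx=2]; delta = 0; return 51; both end at 51.
Every one of the 72 inputs gives matching results.
verdict: equivalent


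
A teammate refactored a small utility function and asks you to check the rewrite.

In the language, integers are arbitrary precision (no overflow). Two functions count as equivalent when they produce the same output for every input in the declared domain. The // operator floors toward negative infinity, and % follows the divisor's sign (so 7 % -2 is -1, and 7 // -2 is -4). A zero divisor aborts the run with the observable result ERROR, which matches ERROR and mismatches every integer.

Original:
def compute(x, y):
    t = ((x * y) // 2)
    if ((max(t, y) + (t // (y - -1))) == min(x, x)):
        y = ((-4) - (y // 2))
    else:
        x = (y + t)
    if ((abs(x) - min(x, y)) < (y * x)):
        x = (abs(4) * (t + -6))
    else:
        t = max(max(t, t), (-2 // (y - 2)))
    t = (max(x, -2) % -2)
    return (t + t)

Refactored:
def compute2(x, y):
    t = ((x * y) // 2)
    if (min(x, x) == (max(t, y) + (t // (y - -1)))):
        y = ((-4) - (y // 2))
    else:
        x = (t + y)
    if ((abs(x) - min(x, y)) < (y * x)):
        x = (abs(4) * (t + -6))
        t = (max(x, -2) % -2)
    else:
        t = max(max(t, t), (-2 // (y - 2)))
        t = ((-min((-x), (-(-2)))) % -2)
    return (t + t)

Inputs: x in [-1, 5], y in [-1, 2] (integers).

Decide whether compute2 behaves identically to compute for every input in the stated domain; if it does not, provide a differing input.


The two are interchangeable: constant usage differs, and statement counts differ, and arithmetic usage differs, and min/max/abs usage differs, and every declared input agrees.
As a probe, take x=0, y=-1: compute runs t becomes 0; next hits division by zero so the output is ERROR; compute2 runs t becomes 0; next hits division by zero so the output is ERROR; both end at ERROR.
Across all 28 domain points the two functions coincide.
verdict: equivalent


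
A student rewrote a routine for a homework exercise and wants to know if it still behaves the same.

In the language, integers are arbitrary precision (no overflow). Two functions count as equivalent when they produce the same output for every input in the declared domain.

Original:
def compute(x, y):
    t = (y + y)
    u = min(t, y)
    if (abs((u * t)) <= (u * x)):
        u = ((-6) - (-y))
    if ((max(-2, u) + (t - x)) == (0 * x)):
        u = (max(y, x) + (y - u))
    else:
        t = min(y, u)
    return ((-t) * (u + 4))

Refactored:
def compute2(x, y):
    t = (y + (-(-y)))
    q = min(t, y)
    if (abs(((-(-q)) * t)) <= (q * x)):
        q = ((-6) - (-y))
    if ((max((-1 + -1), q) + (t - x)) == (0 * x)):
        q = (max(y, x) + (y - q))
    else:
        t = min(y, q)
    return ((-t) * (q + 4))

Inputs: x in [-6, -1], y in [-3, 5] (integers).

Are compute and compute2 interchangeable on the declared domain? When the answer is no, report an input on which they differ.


Differences: constant usage differs, and local variable names differ, and arithmetic usage differs — yet all 54 inputs agree.
verdict: equivalent


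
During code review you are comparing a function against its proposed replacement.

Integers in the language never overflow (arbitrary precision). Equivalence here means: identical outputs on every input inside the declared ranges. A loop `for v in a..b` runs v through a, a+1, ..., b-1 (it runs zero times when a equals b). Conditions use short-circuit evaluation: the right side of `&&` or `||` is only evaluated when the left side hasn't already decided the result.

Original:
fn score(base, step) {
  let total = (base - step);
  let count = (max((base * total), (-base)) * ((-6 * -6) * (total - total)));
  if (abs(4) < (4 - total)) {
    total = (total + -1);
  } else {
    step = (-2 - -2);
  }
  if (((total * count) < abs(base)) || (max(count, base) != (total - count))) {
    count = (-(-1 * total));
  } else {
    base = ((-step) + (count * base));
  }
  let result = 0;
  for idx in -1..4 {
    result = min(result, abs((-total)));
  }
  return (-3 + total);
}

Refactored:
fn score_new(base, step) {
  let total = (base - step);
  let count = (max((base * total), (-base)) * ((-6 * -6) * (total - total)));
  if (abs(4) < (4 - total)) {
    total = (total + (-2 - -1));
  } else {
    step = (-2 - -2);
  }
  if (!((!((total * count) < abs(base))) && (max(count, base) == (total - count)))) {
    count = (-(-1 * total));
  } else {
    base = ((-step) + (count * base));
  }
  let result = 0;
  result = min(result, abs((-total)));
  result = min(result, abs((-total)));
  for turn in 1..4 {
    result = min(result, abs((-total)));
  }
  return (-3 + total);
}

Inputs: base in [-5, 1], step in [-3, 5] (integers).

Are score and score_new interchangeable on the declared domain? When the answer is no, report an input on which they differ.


The two versions differ — the changes include boolean connective usage differs; arithmetic usage differs; constant usage differs; min/max/abs usage differs; comparison usage differs; loop structure differs; statement counts differ; local variable names differ.
One worked example (base=-2, step=-3) — score: total := 1 | count := 0 | (abs(4) < (4 - total)): false | step := 0 | (((total * count) < abs(base)) || (max(count, base) != (total - count))): true | count := 1 | result := 0 | iter idx=-1: | result := 0 | iter idx=0: | result := 0 | iter idx=1: | result := 0 | iter idx=2: | result := 0 | iter idx=3: | result := 0 | result -2; score_new: total := 1 | count := 0 | (abs(4) < (4 - total)): false | step := 0 | (!((!((total * count) < abs(base))) && (max(count, base) == (total - count)))): true | count := 1 | result := 0 | result := 0 | result := 0 | iter turn=1: | result := 0 | iter turn=2: | result := 0 | iter turn=3: | result := 0 | result -2; agreement on -2.
An exhaustive pass over the 63 declared inputs shows identical outputs.
verdict: equivalent


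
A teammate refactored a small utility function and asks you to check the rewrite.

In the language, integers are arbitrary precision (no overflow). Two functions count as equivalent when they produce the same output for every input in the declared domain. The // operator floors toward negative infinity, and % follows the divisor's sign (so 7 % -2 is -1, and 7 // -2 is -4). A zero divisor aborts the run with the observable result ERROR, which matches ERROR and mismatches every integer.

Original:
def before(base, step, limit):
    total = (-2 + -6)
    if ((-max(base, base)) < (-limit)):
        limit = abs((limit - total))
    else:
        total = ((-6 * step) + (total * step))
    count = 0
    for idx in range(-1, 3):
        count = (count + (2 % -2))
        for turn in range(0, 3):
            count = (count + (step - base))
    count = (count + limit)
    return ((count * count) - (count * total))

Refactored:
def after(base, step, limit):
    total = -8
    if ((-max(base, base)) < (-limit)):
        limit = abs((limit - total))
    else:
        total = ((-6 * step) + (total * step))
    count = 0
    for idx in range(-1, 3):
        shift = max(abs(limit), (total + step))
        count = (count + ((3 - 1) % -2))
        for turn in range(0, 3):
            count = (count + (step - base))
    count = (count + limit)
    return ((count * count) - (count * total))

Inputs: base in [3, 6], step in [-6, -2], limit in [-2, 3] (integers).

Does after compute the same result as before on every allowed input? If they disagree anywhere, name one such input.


Differences: min/max/abs usage differs, local variable names differ, arithmetic usage differs, statement counts differ, constant usage differs — yet all 120 inputs agree.
verdict: equivalent


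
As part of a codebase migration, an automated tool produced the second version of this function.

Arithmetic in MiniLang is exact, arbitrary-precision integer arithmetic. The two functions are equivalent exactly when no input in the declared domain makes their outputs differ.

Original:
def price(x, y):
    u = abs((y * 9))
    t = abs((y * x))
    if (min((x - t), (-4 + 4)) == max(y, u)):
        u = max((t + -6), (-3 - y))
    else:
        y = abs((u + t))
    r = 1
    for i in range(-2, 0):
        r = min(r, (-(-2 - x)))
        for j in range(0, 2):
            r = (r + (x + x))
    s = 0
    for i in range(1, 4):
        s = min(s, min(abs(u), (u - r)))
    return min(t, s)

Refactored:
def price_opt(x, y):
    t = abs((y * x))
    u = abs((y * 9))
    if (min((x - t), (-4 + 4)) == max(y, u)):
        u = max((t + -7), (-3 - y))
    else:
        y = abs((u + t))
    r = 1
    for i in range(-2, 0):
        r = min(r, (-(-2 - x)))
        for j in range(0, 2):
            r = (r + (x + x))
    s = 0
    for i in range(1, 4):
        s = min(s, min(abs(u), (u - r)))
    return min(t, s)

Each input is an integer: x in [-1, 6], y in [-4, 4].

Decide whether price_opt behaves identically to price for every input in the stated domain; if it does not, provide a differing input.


The edit looks behavioral (`-6` became `-7`), but over these ranges it never changes the outcome; all 72 inputs agree.
verdict: equivalent


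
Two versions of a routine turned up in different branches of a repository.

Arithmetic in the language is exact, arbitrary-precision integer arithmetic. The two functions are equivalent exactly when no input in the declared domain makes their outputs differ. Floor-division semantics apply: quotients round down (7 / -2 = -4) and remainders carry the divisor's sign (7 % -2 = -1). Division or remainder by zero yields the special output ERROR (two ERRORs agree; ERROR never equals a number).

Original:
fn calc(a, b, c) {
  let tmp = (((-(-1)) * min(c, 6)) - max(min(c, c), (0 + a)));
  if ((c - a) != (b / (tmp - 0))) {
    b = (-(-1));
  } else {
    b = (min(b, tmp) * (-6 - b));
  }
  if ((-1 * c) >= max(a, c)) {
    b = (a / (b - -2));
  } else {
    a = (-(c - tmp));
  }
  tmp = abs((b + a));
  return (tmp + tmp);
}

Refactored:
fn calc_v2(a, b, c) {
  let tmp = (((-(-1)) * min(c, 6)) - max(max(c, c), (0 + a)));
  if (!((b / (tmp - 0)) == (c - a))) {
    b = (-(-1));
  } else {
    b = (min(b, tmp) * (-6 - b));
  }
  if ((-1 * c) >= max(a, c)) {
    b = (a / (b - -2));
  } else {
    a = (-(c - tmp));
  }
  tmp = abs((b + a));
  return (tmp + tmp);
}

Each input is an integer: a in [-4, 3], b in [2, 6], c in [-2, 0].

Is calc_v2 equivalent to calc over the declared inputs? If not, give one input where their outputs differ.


The edit looks behavioral (`min(c, c)` became `max(c, c)`), but over these ranges it never changes the outcome; all 120 inputs agree.
verdict: equivalent


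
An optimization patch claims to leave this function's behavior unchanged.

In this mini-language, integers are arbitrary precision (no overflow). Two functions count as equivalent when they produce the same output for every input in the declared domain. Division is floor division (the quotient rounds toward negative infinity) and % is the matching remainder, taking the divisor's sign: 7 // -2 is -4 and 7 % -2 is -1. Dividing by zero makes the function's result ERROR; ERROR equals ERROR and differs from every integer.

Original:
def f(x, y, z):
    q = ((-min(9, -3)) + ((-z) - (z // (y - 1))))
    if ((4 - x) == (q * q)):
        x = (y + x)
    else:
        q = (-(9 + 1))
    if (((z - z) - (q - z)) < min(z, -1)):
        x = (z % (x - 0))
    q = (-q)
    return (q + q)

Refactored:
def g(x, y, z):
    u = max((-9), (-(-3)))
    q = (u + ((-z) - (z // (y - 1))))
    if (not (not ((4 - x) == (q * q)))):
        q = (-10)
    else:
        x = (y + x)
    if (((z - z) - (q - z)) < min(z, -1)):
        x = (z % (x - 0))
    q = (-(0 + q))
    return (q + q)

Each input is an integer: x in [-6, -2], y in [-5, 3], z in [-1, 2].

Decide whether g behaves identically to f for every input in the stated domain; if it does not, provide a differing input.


Try x=-6, y=-5, z=-1.
f: q := 4 | ((4 - x) == (q * q)): false | q := -10 | (((z - z) - (q - z)) < min(z, -1)): false | q := 10 | result 20
g: u := 3 | q := 4 | (not (not ((4 - x) == (q * q)))): false | x := -11 | (((z - z) - (q - z)) < min(z, -1)): true | x := -1 | q := -4 | result -8
20 and -8 differ, so these are not the same function on this domain.
verdict: not equivalent; witness: x=-6, y=-5, z=-1


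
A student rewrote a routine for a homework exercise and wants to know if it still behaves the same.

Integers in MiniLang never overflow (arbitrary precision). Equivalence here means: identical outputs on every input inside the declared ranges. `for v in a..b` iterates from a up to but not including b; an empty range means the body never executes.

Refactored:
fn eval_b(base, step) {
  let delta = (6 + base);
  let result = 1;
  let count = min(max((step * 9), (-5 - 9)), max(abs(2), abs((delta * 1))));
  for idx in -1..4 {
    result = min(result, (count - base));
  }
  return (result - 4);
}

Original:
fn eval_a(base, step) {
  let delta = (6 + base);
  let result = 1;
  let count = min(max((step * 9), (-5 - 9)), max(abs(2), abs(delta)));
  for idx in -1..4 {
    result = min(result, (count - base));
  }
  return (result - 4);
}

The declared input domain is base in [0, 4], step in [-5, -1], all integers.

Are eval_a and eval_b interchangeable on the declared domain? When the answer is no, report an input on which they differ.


Reading the diff, among the changes: arithmetic usage differs, and constant usage differs.
Tracing base=4, step=-5: eval_a: delta := 10 | result := 1 | count := -14 | iter idx=-1: | result := -18 | iter idx=0: | result := -18 | iter idx=1: | result := -18 | iter idx=2: | result := -18 | iter idx=3: | result := -18 | result -22 | eval_b: delta := 10 | result := 1 | count := -14 | iter idx=-1: | result := -18 | iter idx=0: | result := -18 | iter idx=1: | result := -18 | iter idx=2: | result := -18 | iter idx=3: | result := -18 | result -22 — matching result -22.
Every one of the 25 inputs gives matching results.
verdict: equivalent


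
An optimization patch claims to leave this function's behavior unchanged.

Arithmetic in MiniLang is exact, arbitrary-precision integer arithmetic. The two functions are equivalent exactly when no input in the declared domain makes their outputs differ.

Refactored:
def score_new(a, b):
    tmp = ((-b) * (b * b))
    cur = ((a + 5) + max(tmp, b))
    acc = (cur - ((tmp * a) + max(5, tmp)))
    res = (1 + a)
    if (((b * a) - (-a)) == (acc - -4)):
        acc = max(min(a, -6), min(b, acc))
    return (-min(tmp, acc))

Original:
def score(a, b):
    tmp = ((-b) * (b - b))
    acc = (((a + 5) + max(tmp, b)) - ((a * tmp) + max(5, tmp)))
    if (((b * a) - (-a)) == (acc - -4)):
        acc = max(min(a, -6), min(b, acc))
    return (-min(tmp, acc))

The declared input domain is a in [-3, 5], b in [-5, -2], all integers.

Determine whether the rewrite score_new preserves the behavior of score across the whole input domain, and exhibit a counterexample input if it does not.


Not equivalent: a=-3, b=-5 separates them (3 vs -125).
score: tmp := 0 | acc := -3 | (((b * a) - (-a)) == (acc - -4)): false | result 3
score_new: tmp := 125 | cur := 127 | acc := 377 | res := -2 | (((b * a) - (-a)) == (acc - -4)): false | result -125
verdict: not equivalent; witness: a=-3, b=-5


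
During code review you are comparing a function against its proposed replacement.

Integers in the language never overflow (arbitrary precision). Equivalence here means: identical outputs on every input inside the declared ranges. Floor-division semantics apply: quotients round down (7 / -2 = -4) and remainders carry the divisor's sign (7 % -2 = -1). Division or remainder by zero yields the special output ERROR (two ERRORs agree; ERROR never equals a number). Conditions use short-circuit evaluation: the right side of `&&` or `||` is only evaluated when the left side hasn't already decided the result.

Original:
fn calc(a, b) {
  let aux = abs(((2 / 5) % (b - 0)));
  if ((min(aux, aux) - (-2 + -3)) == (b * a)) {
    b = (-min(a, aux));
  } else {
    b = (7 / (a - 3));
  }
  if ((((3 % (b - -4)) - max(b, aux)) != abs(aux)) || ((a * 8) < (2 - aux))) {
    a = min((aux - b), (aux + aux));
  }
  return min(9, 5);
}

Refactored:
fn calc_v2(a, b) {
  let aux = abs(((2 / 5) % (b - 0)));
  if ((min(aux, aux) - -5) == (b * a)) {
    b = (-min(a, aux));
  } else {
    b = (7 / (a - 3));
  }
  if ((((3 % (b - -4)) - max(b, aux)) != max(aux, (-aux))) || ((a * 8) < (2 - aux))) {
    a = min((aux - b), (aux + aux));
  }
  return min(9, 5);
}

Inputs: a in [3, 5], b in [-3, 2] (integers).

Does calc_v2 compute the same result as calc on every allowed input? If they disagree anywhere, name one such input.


The two versions differ — the changes include arithmetic usage differs, and constant usage differs, and min/max/abs usage differs.
One worked example (a=4, b=-1) — calc: aux becomes 0; next ((min(aux, aux) - (-2 + -3)) == (b * a)) evaluates to false; next b becomes 7; next ((((3 % (b - -4)) - max(b, aux)) != abs(aux)) || ((a * 8) < (2 - aux))) evaluates to true; next a becomes -7; next final value 5; calc_v2: aux becomes 0; next ((min(aux, aux) - -5) == (b * a)) evaluates to false; next b becomes 7; next ((((3 % (b - -4)) - max(b, aux)) != max(aux, (-aux))) || ((a * 8) < (2 - aux))) evaluates to true; next a becomes -7; next final value 5; agreement on 5.
An exhaustive pass over the 18 declared inputs shows identical outputs.
verdict: equivalent


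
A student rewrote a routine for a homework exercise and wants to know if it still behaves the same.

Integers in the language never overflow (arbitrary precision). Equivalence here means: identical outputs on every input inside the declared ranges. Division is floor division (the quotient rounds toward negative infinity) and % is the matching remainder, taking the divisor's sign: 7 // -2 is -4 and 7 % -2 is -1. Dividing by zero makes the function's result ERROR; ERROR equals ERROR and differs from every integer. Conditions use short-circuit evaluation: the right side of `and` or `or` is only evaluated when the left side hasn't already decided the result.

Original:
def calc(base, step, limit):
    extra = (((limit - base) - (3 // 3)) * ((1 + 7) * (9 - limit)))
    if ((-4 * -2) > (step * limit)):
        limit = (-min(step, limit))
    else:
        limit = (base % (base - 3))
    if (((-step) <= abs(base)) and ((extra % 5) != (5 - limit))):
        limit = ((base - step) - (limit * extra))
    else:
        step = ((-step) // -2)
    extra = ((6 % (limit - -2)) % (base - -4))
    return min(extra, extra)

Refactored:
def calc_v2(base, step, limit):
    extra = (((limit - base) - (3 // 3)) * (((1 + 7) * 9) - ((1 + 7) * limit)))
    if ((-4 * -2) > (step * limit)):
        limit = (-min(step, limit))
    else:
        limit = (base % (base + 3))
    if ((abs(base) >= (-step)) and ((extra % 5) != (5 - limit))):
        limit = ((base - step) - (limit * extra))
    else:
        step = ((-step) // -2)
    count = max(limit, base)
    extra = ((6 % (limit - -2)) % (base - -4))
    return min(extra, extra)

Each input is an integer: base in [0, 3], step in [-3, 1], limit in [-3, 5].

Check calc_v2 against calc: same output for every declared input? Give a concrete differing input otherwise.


Try base=2, step=-3, limit=-3.
calc: extra becomes -576; next ((-4 * -2) > (step * limit)) evaluates to false; next limit becomes 0; next (((-step) <= abs(base)) and ((extra % 5) != (5 - limit))) evaluates to false; next step becomes -2; next extra becomes 0; next final value 0
calc_v2: extra becomes -576; next ((-4 * -2) > (step * limit)) evaluates to false; next limit becomes 2; next ((abs(base) >= (-step)) and ((extra % 5) != (5 - limit))) evaluates to false; next step becomes -2; next count becomes 2; next extra becomes 2; next final value 2
0 and 2 differ, so these are not the same function on this domain.
verdict: not equivalent; witness: base=2, step=-3, limit=-3


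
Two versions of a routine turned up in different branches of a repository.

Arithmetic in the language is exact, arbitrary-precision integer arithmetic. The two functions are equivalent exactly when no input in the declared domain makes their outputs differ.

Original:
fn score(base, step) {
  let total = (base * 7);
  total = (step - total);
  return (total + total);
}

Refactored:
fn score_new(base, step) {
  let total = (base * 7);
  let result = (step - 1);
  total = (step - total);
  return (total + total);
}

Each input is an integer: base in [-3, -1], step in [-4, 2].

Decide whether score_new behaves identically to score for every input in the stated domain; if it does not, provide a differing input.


The two versions differ — the changes include arithmetic usage differs, and constant usage differs, and local variable names differ, and statement counts differ.
Tracing base=-1, step=-4: score: total=-7, then total=3, then returns 6 | score_new: total=-7, then result=-5, then total=3, then returns 6 — matching result 6.
Across all 21 domain points the two functions coincide.
verdict: equivalent
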